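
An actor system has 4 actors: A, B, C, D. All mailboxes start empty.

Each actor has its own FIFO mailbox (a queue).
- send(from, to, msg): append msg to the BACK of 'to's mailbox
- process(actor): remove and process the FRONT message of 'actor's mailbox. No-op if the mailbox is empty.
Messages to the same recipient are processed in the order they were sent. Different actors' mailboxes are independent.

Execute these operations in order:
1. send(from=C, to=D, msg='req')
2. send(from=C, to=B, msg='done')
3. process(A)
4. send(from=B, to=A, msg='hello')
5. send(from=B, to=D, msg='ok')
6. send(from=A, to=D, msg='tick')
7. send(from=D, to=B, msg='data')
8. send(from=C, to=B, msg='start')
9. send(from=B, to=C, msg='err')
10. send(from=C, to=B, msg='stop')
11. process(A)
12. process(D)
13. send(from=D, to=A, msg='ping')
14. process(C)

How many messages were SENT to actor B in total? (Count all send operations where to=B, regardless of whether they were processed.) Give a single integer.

After 1 (send(from=C, to=D, msg='req')): A:[] B:[] C:[] D:[req]
After 2 (send(from=C, to=B, msg='done')): A:[] B:[done] C:[] D:[req]
After 3 (process(A)): A:[] B:[done] C:[] D:[req]
After 4 (send(from=B, to=A, msg='hello')): A:[hello] B:[done] C:[] D:[req]
After 5 (send(from=B, to=D, msg='ok')): A:[hello] B:[done] C:[] D:[req,ok]
After 6 (send(from=A, to=D, msg='tick')): A:[hello] B:[done] C:[] D:[req,ok,tick]
After 7 (send(from=D, to=B, msg='data')): A:[hello] B:[done,data] C:[] D:[req,ok,tick]
After 8 (send(from=C, to=B, msg='start')): A:[hello] B:[done,data,start] C:[] D:[req,ok,tick]
After 9 (send(from=B, to=C, msg='err')): A:[hello] B:[done,data,start] C:[err] D:[req,ok,tick]
After 10 (send(from=C, to=B, msg='stop')): A:[hello] B:[done,data,start,stop] C:[err] D:[req,ok,tick]
After 11 (process(A)): A:[] B:[done,data,start,stop] C:[err] D:[req,ok,tick]
After 12 (process(D)): A:[] B:[done,data,start,stop] C:[err] D:[ok,tick]
After 13 (send(from=D, to=A, msg='ping')): A:[ping] B:[done,data,start,stop] C:[err] D:[ok,tick]
After 14 (process(C)): A:[ping] B:[done,data,start,stop] C:[] D:[ok,tick]

Answer: 4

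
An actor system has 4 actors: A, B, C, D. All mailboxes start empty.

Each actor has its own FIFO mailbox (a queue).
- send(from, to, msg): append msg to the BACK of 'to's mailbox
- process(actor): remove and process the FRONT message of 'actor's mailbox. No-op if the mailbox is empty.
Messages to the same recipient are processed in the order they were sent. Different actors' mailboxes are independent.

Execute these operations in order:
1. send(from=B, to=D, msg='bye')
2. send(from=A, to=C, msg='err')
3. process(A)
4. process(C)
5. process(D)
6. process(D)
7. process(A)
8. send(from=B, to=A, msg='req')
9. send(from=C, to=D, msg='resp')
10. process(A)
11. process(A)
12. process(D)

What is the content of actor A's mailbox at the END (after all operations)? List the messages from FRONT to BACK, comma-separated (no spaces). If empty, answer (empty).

After 1 (send(from=B, to=D, msg='bye')): A:[] B:[] C:[] D:[bye]
After 2 (send(from=A, to=C, msg='err')): A:[] B:[] C:[err] D:[bye]
After 3 (process(A)): A:[] B:[] C:[err] D:[bye]
After 4 (process(C)): A:[] B:[] C:[] D:[bye]
After 5 (process(D)): A:[] B:[] C:[] D:[]
After 6 (process(D)): A:[] B:[] C:[] D:[]
After 7 (process(A)): A:[] B:[] C:[] D:[]
After 8 (send(from=B, to=A, msg='req')): A:[req] B:[] C:[] D:[]
After 9 (send(from=C, to=D, msg='resp')): A:[req] B:[] C:[] D:[resp]
After 10 (process(A)): A:[] B:[] C:[] D:[resp]
After 11 (process(A)): A:[] B:[] C:[] D:[resp]
After 12 (process(D)): A:[] B:[] C:[] D:[]

Answer: (empty)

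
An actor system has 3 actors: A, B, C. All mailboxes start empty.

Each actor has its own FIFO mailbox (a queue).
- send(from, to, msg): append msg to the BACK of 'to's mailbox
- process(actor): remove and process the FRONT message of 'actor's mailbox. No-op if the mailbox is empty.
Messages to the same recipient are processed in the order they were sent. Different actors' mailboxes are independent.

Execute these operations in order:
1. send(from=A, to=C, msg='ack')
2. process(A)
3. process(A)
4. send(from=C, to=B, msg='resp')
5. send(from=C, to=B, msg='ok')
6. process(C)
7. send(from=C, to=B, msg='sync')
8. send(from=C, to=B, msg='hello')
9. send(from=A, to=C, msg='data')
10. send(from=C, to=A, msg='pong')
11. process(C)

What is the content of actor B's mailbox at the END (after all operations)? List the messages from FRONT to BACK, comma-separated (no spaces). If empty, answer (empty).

After 1 (send(from=A, to=C, msg='ack')): A:[] B:[] C:[ack]
After 2 (process(A)): A:[] B:[] C:[ack]
After 3 (process(A)): A:[] B:[] C:[ack]
After 4 (send(from=C, to=B, msg='resp')): A:[] B:[resp] C:[ack]
After 5 (send(from=C, to=B, msg='ok')): A:[] B:[resp,ok] C:[ack]
After 6 (process(C)): A:[] B:[resp,ok] C:[]
After 7 (send(from=C, to=B, msg='sync')): A:[] B:[resp,ok,sync] C:[]
After 8 (send(from=C, to=B, msg='hello')): A:[] B:[resp,ok,sync,hello] C:[]
After 9 (send(from=A, to=C, msg='data')): A:[] B:[resp,ok,sync,hello] C:[data]
After 10 (send(from=C, to=A, msg='pong')): A:[pong] B:[resp,ok,sync,hello] C:[data]
After 11 (process(C)): A:[pong] B:[resp,ok,sync,hello] C:[]

Answer: resp,ok,sync,hello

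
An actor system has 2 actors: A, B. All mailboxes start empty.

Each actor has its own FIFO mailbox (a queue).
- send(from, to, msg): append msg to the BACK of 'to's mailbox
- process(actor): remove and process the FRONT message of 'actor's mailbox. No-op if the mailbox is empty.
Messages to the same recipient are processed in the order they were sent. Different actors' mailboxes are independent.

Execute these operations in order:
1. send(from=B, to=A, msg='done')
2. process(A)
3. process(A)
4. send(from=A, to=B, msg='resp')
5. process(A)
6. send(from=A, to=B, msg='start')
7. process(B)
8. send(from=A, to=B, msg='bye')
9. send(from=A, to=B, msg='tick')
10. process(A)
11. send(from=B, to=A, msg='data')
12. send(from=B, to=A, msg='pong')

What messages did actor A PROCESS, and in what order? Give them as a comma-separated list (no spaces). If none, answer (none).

Answer: done

Derivation:
After 1 (send(from=B, to=A, msg='done')): A:[done] B:[]
After 2 (process(A)): A:[] B:[]
After 3 (process(A)): A:[] B:[]
After 4 (send(from=A, to=B, msg='resp')): A:[] B:[resp]
After 5 (process(A)): A:[] B:[resp]
After 6 (send(from=A, to=B, msg='start')): A:[] B:[resp,start]
After 7 (process(B)): A:[] B:[start]
After 8 (send(from=A, to=B, msg='bye')): A:[] B:[start,bye]
After 9 (send(from=A, to=B, msg='tick')): A:[] B:[start,bye,tick]
After 10 (process(A)): A:[] B:[start,bye,tick]
After 11 (send(from=B, to=A, msg='data')): A:[data] B:[start,bye,tick]
After 12 (send(from=B, to=A, msg='pong')): A:[data,pong] B:[start,bye,tick]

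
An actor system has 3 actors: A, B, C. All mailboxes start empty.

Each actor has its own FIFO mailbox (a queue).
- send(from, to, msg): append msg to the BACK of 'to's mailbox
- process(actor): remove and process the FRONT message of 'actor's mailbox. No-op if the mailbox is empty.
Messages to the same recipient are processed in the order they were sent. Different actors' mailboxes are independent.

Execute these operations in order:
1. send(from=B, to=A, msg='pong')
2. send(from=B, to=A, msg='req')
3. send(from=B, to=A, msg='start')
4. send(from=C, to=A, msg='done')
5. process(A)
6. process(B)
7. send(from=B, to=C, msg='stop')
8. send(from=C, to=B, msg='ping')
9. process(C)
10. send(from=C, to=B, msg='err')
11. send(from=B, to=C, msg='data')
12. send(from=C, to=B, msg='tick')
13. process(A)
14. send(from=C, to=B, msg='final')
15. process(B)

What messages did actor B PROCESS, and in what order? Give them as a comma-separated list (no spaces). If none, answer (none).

Answer: ping

Derivation:
After 1 (send(from=B, to=A, msg='pong')): A:[pong] B:[] C:[]
After 2 (send(from=B, to=A, msg='req')): A:[pong,req] B:[] C:[]
After 3 (send(from=B, to=A, msg='start')): A:[pong,req,start] B:[] C:[]
After 4 (send(from=C, to=A, msg='done')): A:[pong,req,start,done] B:[] C:[]
After 5 (process(A)): A:[req,start,done] B:[] C:[]
After 6 (process(B)): A:[req,start,done] B:[] C:[]
After 7 (send(from=B, to=C, msg='stop')): A:[req,start,done] B:[] C:[stop]
After 8 (send(from=C, to=B, msg='ping')): A:[req,start,done] B:[ping] C:[stop]
After 9 (process(C)): A:[req,start,done] B:[ping] C:[]
After 10 (send(from=C, to=B, msg='err')): A:[req,start,done] B:[ping,err] C:[]
After 11 (send(from=B, to=C, msg='data')): A:[req,start,done] B:[ping,err] C:[data]
After 12 (send(from=C, to=B, msg='tick')): A:[req,start,done] B:[ping,err,tick] C:[data]
After 13 (process(A)): A:[start,done] B:[ping,err,tick] C:[data]
After 14 (send(from=C, to=B, msg='final')): A:[start,done] B:[ping,err,tick,final] C:[data]
After 15 (process(B)): A:[start,done] B:[err,tick,final] C:[data]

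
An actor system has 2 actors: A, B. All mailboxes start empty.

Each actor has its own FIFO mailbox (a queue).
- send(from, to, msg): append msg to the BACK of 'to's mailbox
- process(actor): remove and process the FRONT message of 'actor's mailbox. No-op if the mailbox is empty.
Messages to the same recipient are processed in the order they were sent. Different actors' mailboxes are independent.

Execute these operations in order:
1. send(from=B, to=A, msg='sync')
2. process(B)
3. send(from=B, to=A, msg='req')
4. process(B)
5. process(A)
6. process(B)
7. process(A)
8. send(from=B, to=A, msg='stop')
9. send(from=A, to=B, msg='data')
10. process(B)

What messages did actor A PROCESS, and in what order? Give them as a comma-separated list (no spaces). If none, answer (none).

After 1 (send(from=B, to=A, msg='sync')): A:[sync] B:[]
After 2 (process(B)): A:[sync] B:[]
After 3 (send(from=B, to=A, msg='req')): A:[sync,req] B:[]
After 4 (process(B)): A:[sync,req] B:[]
After 5 (process(A)): A:[req] B:[]
After 6 (process(B)): A:[req] B:[]
After 7 (process(A)): A:[] B:[]
After 8 (send(from=B, to=A, msg='stop')): A:[stop] B:[]
After 9 (send(from=A, to=B, msg='data')): A:[stop] B:[data]
After 10 (process(B)): A:[stop] B:[]

Answer: sync,req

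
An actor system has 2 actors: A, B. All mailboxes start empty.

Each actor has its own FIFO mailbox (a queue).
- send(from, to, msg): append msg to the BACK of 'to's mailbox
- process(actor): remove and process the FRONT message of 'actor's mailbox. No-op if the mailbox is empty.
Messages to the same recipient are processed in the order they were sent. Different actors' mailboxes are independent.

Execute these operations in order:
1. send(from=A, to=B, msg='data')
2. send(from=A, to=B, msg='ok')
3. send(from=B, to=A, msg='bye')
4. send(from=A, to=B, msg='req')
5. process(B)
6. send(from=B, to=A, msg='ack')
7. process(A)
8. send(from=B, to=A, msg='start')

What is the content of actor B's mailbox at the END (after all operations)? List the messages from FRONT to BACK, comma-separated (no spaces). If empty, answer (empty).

After 1 (send(from=A, to=B, msg='data')): A:[] B:[data]
After 2 (send(from=A, to=B, msg='ok')): A:[] B:[data,ok]
After 3 (send(from=B, to=A, msg='bye')): A:[bye] B:[data,ok]
After 4 (send(from=A, to=B, msg='req')): A:[bye] B:[data,ok,req]
After 5 (process(B)): A:[bye] B:[ok,req]
After 6 (send(from=B, to=A, msg='ack')): A:[bye,ack] B:[ok,req]
After 7 (process(A)): A:[ack] B:[ok,req]
After 8 (send(from=B, to=A, msg='start')): A:[ack,start] B:[ok,req]

Answer: ok,req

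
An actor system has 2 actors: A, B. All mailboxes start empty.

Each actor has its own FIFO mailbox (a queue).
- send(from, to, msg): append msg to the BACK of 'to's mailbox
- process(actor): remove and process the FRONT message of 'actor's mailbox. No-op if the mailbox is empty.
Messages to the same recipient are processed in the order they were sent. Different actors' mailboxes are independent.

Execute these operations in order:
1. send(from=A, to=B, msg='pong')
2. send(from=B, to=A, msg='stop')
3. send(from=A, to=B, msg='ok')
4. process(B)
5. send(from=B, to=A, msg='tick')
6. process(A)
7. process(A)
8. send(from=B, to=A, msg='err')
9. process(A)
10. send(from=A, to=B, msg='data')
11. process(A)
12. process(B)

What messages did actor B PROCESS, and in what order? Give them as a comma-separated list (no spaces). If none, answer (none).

Answer: pong,ok

Derivation:
After 1 (send(from=A, to=B, msg='pong')): A:[] B:[pong]
After 2 (send(from=B, to=A, msg='stop')): A:[stop] B:[pong]
After 3 (send(from=A, to=B, msg='ok')): A:[stop] B:[pong,ok]
After 4 (process(B)): A:[stop] B:[ok]
After 5 (send(from=B, to=A, msg='tick')): A:[stop,tick] B:[ok]
After 6 (process(A)): A:[tick] B:[ok]
After 7 (process(A)): A:[] B:[ok]
After 8 (send(from=B, to=A, msg='err')): A:[err] B:[ok]
After 9 (process(A)): A:[] B:[ok]
After 10 (send(from=A, to=B, msg='data')): A:[] B:[ok,data]
After 11 (process(A)): A:[] B:[ok,data]
After 12 (process(B)): A:[] B:[data]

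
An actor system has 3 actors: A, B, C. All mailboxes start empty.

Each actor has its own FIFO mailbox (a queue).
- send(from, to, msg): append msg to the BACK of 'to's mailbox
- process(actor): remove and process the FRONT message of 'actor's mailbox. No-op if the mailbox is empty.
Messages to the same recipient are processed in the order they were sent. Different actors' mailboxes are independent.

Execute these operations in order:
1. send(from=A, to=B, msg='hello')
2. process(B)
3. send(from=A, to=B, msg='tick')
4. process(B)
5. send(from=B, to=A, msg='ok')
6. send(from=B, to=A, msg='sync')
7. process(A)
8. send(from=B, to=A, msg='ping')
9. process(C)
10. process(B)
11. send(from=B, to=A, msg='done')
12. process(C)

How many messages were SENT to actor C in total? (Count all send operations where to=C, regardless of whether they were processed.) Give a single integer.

Answer: 0

Derivation:
After 1 (send(from=A, to=B, msg='hello')): A:[] B:[hello] C:[]
After 2 (process(B)): A:[] B:[] C:[]
After 3 (send(from=A, to=B, msg='tick')): A:[] B:[tick] C:[]
After 4 (process(B)): A:[] B:[] C:[]
After 5 (send(from=B, to=A, msg='ok')): A:[ok] B:[] C:[]
After 6 (send(from=B, to=A, msg='sync')): A:[ok,sync] B:[] C:[]
After 7 (process(A)): A:[sync] B:[] C:[]
After 8 (send(from=B, to=A, msg='ping')): A:[sync,ping] B:[] C:[]
After 9 (process(C)): A:[sync,ping] B:[] C:[]
After 10 (process(B)): A:[sync,ping] B:[] C:[]
After 11 (send(from=B, to=A, msg='done')): A:[sync,ping,done] B:[] C:[]
After 12 (process(C)): A:[sync,ping,done] B:[] C:[]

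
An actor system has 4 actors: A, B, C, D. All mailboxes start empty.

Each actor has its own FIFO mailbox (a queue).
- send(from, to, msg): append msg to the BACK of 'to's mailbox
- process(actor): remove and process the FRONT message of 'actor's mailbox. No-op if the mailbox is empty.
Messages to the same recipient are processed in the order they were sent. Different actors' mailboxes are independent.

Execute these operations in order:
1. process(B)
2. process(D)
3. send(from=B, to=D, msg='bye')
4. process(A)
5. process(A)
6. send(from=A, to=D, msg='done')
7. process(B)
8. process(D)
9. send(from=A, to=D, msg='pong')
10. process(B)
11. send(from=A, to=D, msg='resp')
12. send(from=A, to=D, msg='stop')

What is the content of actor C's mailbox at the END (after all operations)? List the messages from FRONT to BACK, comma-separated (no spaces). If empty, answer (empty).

Answer: (empty)

Derivation:
After 1 (process(B)): A:[] B:[] C:[] D:[]
After 2 (process(D)): A:[] B:[] C:[] D:[]
After 3 (send(from=B, to=D, msg='bye')): A:[] B:[] C:[] D:[bye]
After 4 (process(A)): A:[] B:[] C:[] D:[bye]
After 5 (process(A)): A:[] B:[] C:[] D:[bye]
After 6 (send(from=A, to=D, msg='done')): A:[] B:[] C:[] D:[bye,done]
After 7 (process(B)): A:[] B:[] C:[] D:[bye,done]
After 8 (process(D)): A:[] B:[] C:[] D:[done]
After 9 (send(from=A, to=D, msg='pong')): A:[] B:[] C:[] D:[done,pong]
After 10 (process(B)): A:[] B:[] C:[] D:[done,pong]
After 11 (send(from=A, to=D, msg='resp')): A:[] B:[] C:[] D:[done,pong,resp]
After 12 (send(from=A, to=D, msg='stop')): A:[] B:[] C:[] D:[done,pong,resp,stop]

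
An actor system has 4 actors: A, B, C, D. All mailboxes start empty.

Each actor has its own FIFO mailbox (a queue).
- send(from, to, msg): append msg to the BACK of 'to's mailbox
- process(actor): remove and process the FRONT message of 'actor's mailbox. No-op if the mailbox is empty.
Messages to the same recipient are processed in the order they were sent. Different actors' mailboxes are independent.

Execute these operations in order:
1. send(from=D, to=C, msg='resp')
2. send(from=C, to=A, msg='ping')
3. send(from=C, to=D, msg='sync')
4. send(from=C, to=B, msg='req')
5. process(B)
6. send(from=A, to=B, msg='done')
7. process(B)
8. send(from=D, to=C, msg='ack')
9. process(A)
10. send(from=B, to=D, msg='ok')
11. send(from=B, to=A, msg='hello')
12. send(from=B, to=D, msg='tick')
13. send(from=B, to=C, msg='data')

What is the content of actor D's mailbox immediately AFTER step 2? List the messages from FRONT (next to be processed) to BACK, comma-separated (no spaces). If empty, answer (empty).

After 1 (send(from=D, to=C, msg='resp')): A:[] B:[] C:[resp] D:[]
After 2 (send(from=C, to=A, msg='ping')): A:[ping] B:[] C:[resp] D:[]

(empty)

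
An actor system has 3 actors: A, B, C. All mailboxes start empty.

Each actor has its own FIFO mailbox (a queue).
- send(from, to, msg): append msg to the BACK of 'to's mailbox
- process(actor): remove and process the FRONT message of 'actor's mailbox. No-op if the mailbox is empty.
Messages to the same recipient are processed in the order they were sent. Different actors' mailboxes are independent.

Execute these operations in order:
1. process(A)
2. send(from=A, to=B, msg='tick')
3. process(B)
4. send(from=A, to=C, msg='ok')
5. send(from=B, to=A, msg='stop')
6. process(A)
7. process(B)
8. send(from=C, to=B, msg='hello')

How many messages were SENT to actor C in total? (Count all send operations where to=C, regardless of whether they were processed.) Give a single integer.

After 1 (process(A)): A:[] B:[] C:[]
After 2 (send(from=A, to=B, msg='tick')): A:[] B:[tick] C:[]
After 3 (process(B)): A:[] B:[] C:[]
After 4 (send(from=A, to=C, msg='ok')): A:[] B:[] C:[ok]
After 5 (send(from=B, to=A, msg='stop')): A:[stop] B:[] C:[ok]
After 6 (process(A)): A:[] B:[] C:[ok]
After 7 (process(B)): A:[] B:[] C:[ok]
After 8 (send(from=C, to=B, msg='hello')): A:[] B:[hello] C:[ok]

Answer: 1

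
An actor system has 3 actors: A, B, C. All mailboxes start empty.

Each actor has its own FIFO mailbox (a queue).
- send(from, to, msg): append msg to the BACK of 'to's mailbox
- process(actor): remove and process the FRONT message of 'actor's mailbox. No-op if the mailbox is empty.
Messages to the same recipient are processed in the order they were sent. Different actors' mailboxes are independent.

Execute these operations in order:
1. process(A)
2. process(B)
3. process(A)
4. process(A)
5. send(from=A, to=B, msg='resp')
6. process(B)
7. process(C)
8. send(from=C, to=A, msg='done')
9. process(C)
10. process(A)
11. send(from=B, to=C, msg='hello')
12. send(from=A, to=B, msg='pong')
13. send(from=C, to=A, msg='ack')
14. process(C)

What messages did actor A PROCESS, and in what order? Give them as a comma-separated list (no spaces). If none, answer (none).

Answer: done

Derivation:
After 1 (process(A)): A:[] B:[] C:[]
After 2 (process(B)): A:[] B:[] C:[]
After 3 (process(A)): A:[] B:[] C:[]
After 4 (process(A)): A:[] B:[] C:[]
After 5 (send(from=A, to=B, msg='resp')): A:[] B:[resp] C:[]
After 6 (process(B)): A:[] B:[] C:[]
After 7 (process(C)): A:[] B:[] C:[]
After 8 (send(from=C, to=A, msg='done')): A:[done] B:[] C:[]
After 9 (process(C)): A:[done] B:[] C:[]
After 10 (process(A)): A:[] B:[] C:[]
After 11 (send(from=B, to=C, msg='hello')): A:[] B:[] C:[hello]
After 12 (send(from=A, to=B, msg='pong')): A:[] B:[pong] C:[hello]
After 13 (send(from=C, to=A, msg='ack')): A:[ack] B:[pong] C:[hello]
After 14 (process(C)): A:[ack] B:[pong] C:[]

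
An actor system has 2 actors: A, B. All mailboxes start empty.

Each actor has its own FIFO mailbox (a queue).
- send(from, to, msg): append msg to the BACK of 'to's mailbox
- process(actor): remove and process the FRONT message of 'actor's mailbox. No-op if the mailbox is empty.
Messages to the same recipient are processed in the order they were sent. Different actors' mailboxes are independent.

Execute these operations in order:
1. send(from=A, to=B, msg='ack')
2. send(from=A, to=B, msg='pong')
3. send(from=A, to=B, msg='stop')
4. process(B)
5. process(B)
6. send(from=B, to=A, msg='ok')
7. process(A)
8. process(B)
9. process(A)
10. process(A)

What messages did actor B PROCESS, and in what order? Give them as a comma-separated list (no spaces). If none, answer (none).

After 1 (send(from=A, to=B, msg='ack')): A:[] B:[ack]
After 2 (send(from=A, to=B, msg='pong')): A:[] B:[ack,pong]
After 3 (send(from=A, to=B, msg='stop')): A:[] B:[ack,pong,stop]
After 4 (process(B)): A:[] B:[pong,stop]
After 5 (process(B)): A:[] B:[stop]
After 6 (send(from=B, to=A, msg='ok')): A:[ok] B:[stop]
After 7 (process(A)): A:[] B:[stop]
After 8 (process(B)): A:[] B:[]
After 9 (process(A)): A:[] B:[]
After 10 (process(A)): A:[] B:[]

Answer: ack,pong,stop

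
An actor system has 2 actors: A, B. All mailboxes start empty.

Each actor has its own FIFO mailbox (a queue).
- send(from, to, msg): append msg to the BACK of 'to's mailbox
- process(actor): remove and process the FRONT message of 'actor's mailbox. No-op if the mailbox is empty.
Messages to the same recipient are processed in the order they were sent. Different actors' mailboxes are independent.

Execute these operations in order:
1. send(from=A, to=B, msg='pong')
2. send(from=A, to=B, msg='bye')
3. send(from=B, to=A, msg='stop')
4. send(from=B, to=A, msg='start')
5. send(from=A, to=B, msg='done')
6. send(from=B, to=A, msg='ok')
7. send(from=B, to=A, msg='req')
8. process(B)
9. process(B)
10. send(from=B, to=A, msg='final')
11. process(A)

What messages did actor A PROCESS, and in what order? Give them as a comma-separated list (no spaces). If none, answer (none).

After 1 (send(from=A, to=B, msg='pong')): A:[] B:[pong]
After 2 (send(from=A, to=B, msg='bye')): A:[] B:[pong,bye]
After 3 (send(from=B, to=A, msg='stop')): A:[stop] B:[pong,bye]
After 4 (send(from=B, to=A, msg='start')): A:[stop,start] B:[pong,bye]
After 5 (send(from=A, to=B, msg='done')): A:[stop,start] B:[pong,bye,done]
After 6 (send(from=B, to=A, msg='ok')): A:[stop,start,ok] B:[pong,bye,done]
After 7 (send(from=B, to=A, msg='req')): A:[stop,start,ok,req] B:[pong,bye,done]
After 8 (process(B)): A:[stop,start,ok,req] B:[bye,done]
After 9 (process(B)): A:[stop,start,ok,req] B:[done]
After 10 (send(from=B, to=A, msg='final')): A:[stop,start,ok,req,final] B:[done]
After 11 (process(A)): A:[start,ok,req,final] B:[done]

Answer: stop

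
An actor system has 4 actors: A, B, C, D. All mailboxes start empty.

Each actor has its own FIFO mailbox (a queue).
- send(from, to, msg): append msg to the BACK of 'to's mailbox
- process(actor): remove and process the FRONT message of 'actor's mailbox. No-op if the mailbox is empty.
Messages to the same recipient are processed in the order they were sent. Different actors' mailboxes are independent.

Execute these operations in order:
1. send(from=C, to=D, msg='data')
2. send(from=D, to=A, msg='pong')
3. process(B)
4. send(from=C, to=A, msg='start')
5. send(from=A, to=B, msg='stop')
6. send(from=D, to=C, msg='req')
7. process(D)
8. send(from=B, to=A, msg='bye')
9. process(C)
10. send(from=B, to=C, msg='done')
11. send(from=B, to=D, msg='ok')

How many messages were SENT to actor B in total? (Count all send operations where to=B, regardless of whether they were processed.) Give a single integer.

Answer: 1

Derivation:
After 1 (send(from=C, to=D, msg='data')): A:[] B:[] C:[] D:[data]
After 2 (send(from=D, to=A, msg='pong')): A:[pong] B:[] C:[] D:[data]
After 3 (process(B)): A:[pong] B:[] C:[] D:[data]
After 4 (send(from=C, to=A, msg='start')): A:[pong,start] B:[] C:[] D:[data]
After 5 (send(from=A, to=B, msg='stop')): A:[pong,start] B:[stop] C:[] D:[data]
After 6 (send(from=D, to=C, msg='req')): A:[pong,start] B:[stop] C:[req] D:[data]
After 7 (process(D)): A:[pong,start] B:[stop] C:[req] D:[]
After 8 (send(from=B, to=A, msg='bye')): A:[pong,start,bye] B:[stop] C:[req] D:[]
After 9 (process(C)): A:[pong,start,bye] B:[stop] C:[] D:[]
After 10 (send(from=B, to=C, msg='done')): A:[pong,start,bye] B:[stop] C:[done] D:[]
After 11 (send(from=B, to=D, msg='ok')): A:[pong,start,bye] B:[stop] C:[done] D:[ok]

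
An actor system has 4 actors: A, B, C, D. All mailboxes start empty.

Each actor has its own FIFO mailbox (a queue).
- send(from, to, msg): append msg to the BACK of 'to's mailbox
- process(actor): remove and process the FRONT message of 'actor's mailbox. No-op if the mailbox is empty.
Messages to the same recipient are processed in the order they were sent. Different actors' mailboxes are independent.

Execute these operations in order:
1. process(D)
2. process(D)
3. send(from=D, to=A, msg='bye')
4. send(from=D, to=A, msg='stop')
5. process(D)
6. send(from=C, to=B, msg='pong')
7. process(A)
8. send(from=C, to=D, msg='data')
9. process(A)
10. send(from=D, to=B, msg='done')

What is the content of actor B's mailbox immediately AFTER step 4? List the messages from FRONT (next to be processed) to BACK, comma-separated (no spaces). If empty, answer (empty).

After 1 (process(D)): A:[] B:[] C:[] D:[]
After 2 (process(D)): A:[] B:[] C:[] D:[]
After 3 (send(from=D, to=A, msg='bye')): A:[bye] B:[] C:[] D:[]
After 4 (send(from=D, to=A, msg='stop')): A:[bye,stop] B:[] C:[] D:[]

(empty)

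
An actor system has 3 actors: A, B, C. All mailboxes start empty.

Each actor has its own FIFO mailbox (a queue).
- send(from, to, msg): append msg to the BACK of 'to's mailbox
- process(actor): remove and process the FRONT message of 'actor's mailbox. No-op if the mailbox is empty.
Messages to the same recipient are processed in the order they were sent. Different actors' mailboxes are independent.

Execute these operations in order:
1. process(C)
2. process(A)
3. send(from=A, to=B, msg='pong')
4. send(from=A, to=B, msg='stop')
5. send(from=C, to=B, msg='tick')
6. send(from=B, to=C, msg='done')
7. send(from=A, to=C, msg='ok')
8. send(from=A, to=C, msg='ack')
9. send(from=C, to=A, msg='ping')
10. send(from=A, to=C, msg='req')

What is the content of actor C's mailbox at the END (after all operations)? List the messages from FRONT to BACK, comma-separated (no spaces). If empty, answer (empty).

Answer: done,ok,ack,req

Derivation:
After 1 (process(C)): A:[] B:[] C:[]
After 2 (process(A)): A:[] B:[] C:[]
After 3 (send(from=A, to=B, msg='pong')): A:[] B:[pong] C:[]
After 4 (send(from=A, to=B, msg='stop')): A:[] B:[pong,stop] C:[]
After 5 (send(from=C, to=B, msg='tick')): A:[] B:[pong,stop,tick] C:[]
After 6 (send(from=B, to=C, msg='done')): A:[] B:[pong,stop,tick] C:[done]
After 7 (send(from=A, to=C, msg='ok')): A:[] B:[pong,stop,tick] C:[done,ok]
After 8 (send(from=A, to=C, msg='ack')): A:[] B:[pong,stop,tick] C:[done,ok,ack]
After 9 (send(from=C, to=A, msg='ping')): A:[ping] B:[pong,stop,tick] C:[done,ok,ack]
After 10 (send(from=A, to=C, msg='req')): A:[ping] B:[pong,stop,tick] C:[done,ok,ack,req]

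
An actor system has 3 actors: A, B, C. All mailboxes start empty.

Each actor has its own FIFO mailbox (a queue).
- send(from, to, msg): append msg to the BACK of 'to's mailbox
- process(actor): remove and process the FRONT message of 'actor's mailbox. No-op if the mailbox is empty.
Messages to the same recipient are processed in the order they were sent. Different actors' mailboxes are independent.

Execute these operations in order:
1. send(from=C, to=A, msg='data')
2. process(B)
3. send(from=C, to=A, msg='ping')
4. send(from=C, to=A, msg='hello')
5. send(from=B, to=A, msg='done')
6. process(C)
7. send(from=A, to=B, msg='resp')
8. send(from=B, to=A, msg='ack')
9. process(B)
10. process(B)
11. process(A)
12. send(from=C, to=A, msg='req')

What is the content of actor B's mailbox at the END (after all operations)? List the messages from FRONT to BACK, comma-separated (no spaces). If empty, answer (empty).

Answer: (empty)

Derivation:
After 1 (send(from=C, to=A, msg='data')): A:[data] B:[] C:[]
After 2 (process(B)): A:[data] B:[] C:[]
After 3 (send(from=C, to=A, msg='ping')): A:[data,ping] B:[] C:[]
After 4 (send(from=C, to=A, msg='hello')): A:[data,ping,hello] B:[] C:[]
After 5 (send(from=B, to=A, msg='done')): A:[data,ping,hello,done] B:[] C:[]
After 6 (process(C)): A:[data,ping,hello,done] B:[] C:[]
After 7 (send(from=A, to=B, msg='resp')): A:[data,ping,hello,done] B:[resp] C:[]
After 8 (send(from=B, to=A, msg='ack')): A:[data,ping,hello,done,ack] B:[resp] C:[]
After 9 (process(B)): A:[data,ping,hello,done,ack] B:[] C:[]
After 10 (process(B)): A:[data,ping,hello,done,ack] B:[] C:[]
After 11 (process(A)): A:[ping,hello,done,ack] B:[] C:[]
After 12 (send(from=C, to=A, msg='req')): A:[ping,hello,done,ack,req] B:[] C:[]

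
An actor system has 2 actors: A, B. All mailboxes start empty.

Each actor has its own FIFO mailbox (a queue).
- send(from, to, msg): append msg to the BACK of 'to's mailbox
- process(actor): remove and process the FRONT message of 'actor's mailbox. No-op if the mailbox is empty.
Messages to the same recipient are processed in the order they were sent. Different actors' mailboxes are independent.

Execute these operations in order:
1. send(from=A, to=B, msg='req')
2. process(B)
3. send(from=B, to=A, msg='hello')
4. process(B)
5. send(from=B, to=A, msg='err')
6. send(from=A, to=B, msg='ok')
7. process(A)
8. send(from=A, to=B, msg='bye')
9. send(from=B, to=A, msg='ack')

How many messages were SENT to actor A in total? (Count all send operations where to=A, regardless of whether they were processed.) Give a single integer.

After 1 (send(from=A, to=B, msg='req')): A:[] B:[req]
After 2 (process(B)): A:[] B:[]
After 3 (send(from=B, to=A, msg='hello')): A:[hello] B:[]
After 4 (process(B)): A:[hello] B:[]
After 5 (send(from=B, to=A, msg='err')): A:[hello,err] B:[]
After 6 (send(from=A, to=B, msg='ok')): A:[hello,err] B:[ok]
After 7 (process(A)): A:[err] B:[ok]
After 8 (send(from=A, to=B, msg='bye')): A:[err] B:[ok,bye]
After 9 (send(from=B, to=A, msg='ack')): A:[err,ack] B:[ok,bye]

Answer: 3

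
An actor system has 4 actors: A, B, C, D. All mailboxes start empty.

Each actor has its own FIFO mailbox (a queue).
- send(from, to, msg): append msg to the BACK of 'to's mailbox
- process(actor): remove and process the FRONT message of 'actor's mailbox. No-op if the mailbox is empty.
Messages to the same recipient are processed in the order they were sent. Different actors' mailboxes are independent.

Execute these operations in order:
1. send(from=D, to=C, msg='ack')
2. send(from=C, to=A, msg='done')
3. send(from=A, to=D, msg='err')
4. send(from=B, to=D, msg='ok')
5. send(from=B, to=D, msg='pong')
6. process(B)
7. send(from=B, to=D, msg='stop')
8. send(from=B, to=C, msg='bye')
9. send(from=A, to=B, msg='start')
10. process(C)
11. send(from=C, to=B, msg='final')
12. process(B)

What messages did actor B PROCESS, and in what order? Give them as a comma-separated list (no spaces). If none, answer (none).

After 1 (send(from=D, to=C, msg='ack')): A:[] B:[] C:[ack] D:[]
After 2 (send(from=C, to=A, msg='done')): A:[done] B:[] C:[ack] D:[]
After 3 (send(from=A, to=D, msg='err')): A:[done] B:[] C:[ack] D:[err]
After 4 (send(from=B, to=D, msg='ok')): A:[done] B:[] C:[ack] D:[err,ok]
After 5 (send(from=B, to=D, msg='pong')): A:[done] B:[] C:[ack] D:[err,ok,pong]
After 6 (process(B)): A:[done] B:[] C:[ack] D:[err,ok,pong]
After 7 (send(from=B, to=D, msg='stop')): A:[done] B:[] C:[ack] D:[err,ok,pong,stop]
After 8 (send(from=B, to=C, msg='bye')): A:[done] B:[] C:[ack,bye] D:[err,ok,pong,stop]
After 9 (send(from=A, to=B, msg='start')): A:[done] B:[start] C:[ack,bye] D:[err,ok,pong,stop]
After 10 (process(C)): A:[done] B:[start] C:[bye] D:[err,ok,pong,stop]
After 11 (send(from=C, to=B, msg='final')): A:[done] B:[start,final] C:[bye] D:[err,ok,pong,stop]
After 12 (process(B)): A:[done] B:[final] C:[bye] D:[err,ok,pong,stop]

Answer: start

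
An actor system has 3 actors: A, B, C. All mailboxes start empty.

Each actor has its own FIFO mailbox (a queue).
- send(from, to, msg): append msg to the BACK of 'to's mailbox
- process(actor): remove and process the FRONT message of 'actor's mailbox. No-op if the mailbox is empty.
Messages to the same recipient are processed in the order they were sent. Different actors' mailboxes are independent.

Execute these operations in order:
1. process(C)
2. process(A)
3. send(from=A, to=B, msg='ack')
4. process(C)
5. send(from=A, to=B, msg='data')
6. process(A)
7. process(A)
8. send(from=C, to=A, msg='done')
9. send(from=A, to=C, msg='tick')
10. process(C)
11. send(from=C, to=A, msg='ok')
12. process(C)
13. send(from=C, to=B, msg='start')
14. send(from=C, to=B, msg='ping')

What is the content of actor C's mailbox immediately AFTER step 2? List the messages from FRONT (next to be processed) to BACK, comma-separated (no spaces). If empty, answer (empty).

After 1 (process(C)): A:[] B:[] C:[]
After 2 (process(A)): A:[] B:[] C:[]

(empty)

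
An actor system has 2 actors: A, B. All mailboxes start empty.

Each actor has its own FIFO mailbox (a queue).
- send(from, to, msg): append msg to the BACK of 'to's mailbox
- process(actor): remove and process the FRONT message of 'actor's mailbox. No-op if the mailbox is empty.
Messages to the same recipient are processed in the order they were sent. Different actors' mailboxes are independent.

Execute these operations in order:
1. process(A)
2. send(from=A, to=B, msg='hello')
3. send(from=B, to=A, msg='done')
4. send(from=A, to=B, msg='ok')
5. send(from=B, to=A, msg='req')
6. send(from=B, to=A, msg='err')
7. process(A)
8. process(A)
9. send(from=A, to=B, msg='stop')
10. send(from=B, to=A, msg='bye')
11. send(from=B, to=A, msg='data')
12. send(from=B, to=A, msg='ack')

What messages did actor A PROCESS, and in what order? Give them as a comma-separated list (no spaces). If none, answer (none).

After 1 (process(A)): A:[] B:[]
After 2 (send(from=A, to=B, msg='hello')): A:[] B:[hello]
After 3 (send(from=B, to=A, msg='done')): A:[done] B:[hello]
After 4 (send(from=A, to=B, msg='ok')): A:[done] B:[hello,ok]
After 5 (send(from=B, to=A, msg='req')): A:[done,req] B:[hello,ok]
After 6 (send(from=B, to=A, msg='err')): A:[done,req,err] B:[hello,ok]
After 7 (process(A)): A:[req,err] B:[hello,ok]
After 8 (process(A)): A:[err] B:[hello,ok]
After 9 (send(from=A, to=B, msg='stop')): A:[err] B:[hello,ok,stop]
After 10 (send(from=B, to=A, msg='bye')): A:[err,bye] B:[hello,ok,stop]
After 11 (send(from=B, to=A, msg='data')): A:[err,bye,data] B:[hello,ok,stop]
After 12 (send(from=B, to=A, msg='ack')): A:[err,bye,data,ack] B:[hello,ok,stop]

Answer: done,req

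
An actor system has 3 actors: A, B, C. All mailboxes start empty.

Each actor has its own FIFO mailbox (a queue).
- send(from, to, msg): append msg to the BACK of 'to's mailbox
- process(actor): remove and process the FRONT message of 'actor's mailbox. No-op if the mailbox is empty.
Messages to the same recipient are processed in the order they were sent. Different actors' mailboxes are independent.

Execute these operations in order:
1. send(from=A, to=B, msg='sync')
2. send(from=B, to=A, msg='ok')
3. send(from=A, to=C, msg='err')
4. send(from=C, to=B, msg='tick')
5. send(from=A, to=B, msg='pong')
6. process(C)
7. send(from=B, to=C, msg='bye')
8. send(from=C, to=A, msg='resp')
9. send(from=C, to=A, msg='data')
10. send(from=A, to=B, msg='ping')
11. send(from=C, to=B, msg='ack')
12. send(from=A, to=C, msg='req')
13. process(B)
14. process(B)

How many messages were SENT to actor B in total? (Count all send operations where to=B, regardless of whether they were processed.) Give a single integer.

Answer: 5

Derivation:
After 1 (send(from=A, to=B, msg='sync')): A:[] B:[sync] C:[]
After 2 (send(from=B, to=A, msg='ok')): A:[ok] B:[sync] C:[]
After 3 (send(from=A, to=C, msg='err')): A:[ok] B:[sync] C:[err]
After 4 (send(from=C, to=B, msg='tick')): A:[ok] B:[sync,tick] C:[err]
After 5 (send(from=A, to=B, msg='pong')): A:[ok] B:[sync,tick,pong] C:[err]
After 6 (process(C)): A:[ok] B:[sync,tick,pong] C:[]
After 7 (send(from=B, to=C, msg='bye')): A:[ok] B:[sync,tick,pong] C:[bye]
After 8 (send(from=C, to=A, msg='resp')): A:[ok,resp] B:[sync,tick,pong] C:[bye]
After 9 (send(from=C, to=A, msg='data')): A:[ok,resp,data] B:[sync,tick,pong] C:[bye]
After 10 (send(from=A, to=B, msg='ping')): A:[ok,resp,data] B:[sync,tick,pong,ping] C:[bye]
After 11 (send(from=C, to=B, msg='ack')): A:[ok,resp,data] B:[sync,tick,pong,ping,ack] C:[bye]
After 12 (send(from=A, to=C, msg='req')): A:[ok,resp,data] B:[sync,tick,pong,ping,ack] C:[bye,req]
After 13 (process(B)): A:[ok,resp,data] B:[tick,pong,ping,ack] C:[bye,req]
After 14 (process(B)): A:[ok,resp,data] B:[pong,ping,ack] C:[bye,req]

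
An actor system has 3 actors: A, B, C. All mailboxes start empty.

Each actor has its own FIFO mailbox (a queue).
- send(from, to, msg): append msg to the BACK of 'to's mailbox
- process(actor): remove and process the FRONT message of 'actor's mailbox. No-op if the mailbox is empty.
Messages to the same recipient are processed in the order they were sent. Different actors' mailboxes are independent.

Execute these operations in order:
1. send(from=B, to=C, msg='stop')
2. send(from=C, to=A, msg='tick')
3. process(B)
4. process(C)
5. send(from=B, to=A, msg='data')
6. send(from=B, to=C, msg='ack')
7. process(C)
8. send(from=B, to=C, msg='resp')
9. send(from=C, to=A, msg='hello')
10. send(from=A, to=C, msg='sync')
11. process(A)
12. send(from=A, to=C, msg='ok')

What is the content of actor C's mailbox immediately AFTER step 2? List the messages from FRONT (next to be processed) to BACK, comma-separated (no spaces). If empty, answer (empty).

After 1 (send(from=B, to=C, msg='stop')): A:[] B:[] C:[stop]
After 2 (send(from=C, to=A, msg='tick')): A:[tick] B:[] C:[stop]

stop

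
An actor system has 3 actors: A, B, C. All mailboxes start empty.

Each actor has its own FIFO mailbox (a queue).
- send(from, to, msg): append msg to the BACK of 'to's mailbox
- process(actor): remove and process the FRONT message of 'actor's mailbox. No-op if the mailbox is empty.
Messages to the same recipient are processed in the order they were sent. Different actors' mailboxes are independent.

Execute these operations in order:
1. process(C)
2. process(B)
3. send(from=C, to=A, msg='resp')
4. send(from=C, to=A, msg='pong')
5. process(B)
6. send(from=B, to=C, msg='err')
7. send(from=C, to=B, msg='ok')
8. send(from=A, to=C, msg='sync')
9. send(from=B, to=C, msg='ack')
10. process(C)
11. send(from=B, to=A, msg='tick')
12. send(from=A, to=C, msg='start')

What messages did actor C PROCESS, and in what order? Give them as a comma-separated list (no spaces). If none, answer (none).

After 1 (process(C)): A:[] B:[] C:[]
After 2 (process(B)): A:[] B:[] C:[]
After 3 (send(from=C, to=A, msg='resp')): A:[resp] B:[] C:[]
After 4 (send(from=C, to=A, msg='pong')): A:[resp,pong] B:[] C:[]
After 5 (process(B)): A:[resp,pong] B:[] C:[]
After 6 (send(from=B, to=C, msg='err')): A:[resp,pong] B:[] C:[err]
After 7 (send(from=C, to=B, msg='ok')): A:[resp,pong] B:[ok] C:[err]
After 8 (send(from=A, to=C, msg='sync')): A:[resp,pong] B:[ok] C:[err,sync]
After 9 (send(from=B, to=C, msg='ack')): A:[resp,pong] B:[ok] C:[err,sync,ack]
After 10 (process(C)): A:[resp,pong] B:[ok] C:[sync,ack]
After 11 (send(from=B, to=A, msg='tick')): A:[resp,pong,tick] B:[ok] C:[sync,ack]
After 12 (send(from=A, to=C, msg='start')): A:[resp,pong,tick] B:[ok] C:[sync,ack,start]

Answer: err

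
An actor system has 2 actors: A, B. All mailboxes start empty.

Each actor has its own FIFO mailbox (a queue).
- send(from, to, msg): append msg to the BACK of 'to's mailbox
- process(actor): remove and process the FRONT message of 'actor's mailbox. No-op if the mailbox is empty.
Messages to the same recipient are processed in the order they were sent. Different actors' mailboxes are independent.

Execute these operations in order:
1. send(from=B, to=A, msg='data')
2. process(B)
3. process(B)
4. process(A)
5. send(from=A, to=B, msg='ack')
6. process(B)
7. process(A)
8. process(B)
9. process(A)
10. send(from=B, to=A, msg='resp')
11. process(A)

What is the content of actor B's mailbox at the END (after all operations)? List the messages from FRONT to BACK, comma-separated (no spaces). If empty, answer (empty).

After 1 (send(from=B, to=A, msg='data')): A:[data] B:[]
After 2 (process(B)): A:[data] B:[]
After 3 (process(B)): A:[data] B:[]
After 4 (process(A)): A:[] B:[]
After 5 (send(from=A, to=B, msg='ack')): A:[] B:[ack]
After 6 (process(B)): A:[] B:[]
After 7 (process(A)): A:[] B:[]
After 8 (process(B)): A:[] B:[]
After 9 (process(A)): A:[] B:[]
After 10 (send(from=B, to=A, msg='resp')): A:[resp] B:[]
After 11 (process(A)): A:[] B:[]

Answer: (empty)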